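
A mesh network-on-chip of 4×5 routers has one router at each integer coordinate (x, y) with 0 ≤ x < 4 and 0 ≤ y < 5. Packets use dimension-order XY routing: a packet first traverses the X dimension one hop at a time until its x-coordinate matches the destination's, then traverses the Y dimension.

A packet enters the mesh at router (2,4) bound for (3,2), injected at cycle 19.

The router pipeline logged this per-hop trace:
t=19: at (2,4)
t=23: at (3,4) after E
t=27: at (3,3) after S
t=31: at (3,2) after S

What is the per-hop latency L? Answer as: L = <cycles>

L = 4

Δcyc across hop 0→1: 23 − 19 = 4.
Per-hop latency L = Δcyc = 4.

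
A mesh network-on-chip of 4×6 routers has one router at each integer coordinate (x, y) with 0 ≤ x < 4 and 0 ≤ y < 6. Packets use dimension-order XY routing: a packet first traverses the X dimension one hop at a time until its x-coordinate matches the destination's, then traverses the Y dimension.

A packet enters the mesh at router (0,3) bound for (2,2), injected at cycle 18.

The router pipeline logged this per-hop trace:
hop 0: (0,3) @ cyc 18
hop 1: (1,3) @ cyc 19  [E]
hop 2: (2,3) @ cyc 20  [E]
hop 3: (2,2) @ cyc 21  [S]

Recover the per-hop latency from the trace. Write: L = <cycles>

L = 1

From hop 0 (18) to hop 1 (19): +1 cycles.
Per-hop latency L = Δcyc = 1.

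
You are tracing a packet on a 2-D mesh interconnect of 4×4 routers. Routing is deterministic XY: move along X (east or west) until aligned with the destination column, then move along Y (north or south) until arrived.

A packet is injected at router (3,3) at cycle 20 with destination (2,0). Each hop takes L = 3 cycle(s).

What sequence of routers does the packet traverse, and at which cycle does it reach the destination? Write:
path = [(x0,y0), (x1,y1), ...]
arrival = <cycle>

path = [(3,3), (2,3), (2,2), (2,1), (2,0)]
arrival = 32

#0 — 3,3 | c20
#1 — 2,3 | c23 | W
#2 — 2,2 | c26 | S
#3 — 2,1 | c29 | S
#4 — 2,0 | c32 | S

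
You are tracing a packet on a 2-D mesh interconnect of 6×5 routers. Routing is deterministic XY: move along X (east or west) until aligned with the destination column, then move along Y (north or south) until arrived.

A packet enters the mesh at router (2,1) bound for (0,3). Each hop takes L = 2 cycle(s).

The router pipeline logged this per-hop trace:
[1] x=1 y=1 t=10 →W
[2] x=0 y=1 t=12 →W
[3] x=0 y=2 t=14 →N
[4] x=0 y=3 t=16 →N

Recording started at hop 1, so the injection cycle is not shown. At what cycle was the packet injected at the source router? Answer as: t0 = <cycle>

t0 = 8

At hop 1 the cycle is 10; in general cyc_k = t0 + kL.
Therefore t0 = 10 − L = 8.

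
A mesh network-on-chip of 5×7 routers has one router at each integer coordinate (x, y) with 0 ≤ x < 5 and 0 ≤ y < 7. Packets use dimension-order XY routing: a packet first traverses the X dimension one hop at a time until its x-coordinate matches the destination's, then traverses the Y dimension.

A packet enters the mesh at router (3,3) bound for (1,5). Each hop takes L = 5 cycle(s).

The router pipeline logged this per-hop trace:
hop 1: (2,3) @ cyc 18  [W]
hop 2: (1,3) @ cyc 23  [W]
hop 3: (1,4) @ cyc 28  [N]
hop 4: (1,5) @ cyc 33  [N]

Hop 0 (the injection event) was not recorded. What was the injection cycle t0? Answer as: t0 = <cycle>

t0 = 13

Hop 1 reached at cycle 18; hop k is at t0 + k·L.
So t0 = 18 − 1·5 = 13.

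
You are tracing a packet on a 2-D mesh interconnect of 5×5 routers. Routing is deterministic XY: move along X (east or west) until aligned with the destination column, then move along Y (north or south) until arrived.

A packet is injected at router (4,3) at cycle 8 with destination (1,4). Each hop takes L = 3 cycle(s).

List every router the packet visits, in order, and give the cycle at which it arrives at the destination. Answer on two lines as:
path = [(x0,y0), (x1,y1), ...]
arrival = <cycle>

path = [(4,3), (3,3), (2,3), (1,3), (1,4)]
arrival = 20

hop 0: (4,3) @ cyc 8
hop 1: (3,3) @ cyc 11  [W]
hop 2: (2,3) @ cyc 14  [W]
hop 3: (1,3) @ cyc 17  [W]
hop 4: (1,4) @ cyc 20  [N]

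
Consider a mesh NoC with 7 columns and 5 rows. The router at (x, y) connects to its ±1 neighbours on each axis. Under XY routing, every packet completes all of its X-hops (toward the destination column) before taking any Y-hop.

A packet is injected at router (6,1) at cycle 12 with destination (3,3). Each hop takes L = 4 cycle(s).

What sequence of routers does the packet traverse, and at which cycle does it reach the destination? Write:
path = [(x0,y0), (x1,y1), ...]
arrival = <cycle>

path = [(6,1), (5,1), (4,1), (3,1), (3,2), (3,3)]
arrival = 32

t=12: at (6,1)
t=16: at (5,1) after W
t=20: at (4,1) after W
t=24: at (3,1) after W
t=28: at (3,2) after N
t=32: at (3,3) after N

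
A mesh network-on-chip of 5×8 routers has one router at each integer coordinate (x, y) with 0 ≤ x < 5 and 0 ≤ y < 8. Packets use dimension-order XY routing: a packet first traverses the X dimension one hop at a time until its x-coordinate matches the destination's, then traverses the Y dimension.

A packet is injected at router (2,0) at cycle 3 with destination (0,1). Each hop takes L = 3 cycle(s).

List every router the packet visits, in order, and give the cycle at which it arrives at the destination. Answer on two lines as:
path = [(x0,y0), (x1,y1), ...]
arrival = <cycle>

path = [(2,0), (1,0), (0,0), (0,1)]
arrival = 12

[0] x=2 y=0 t=3
[1] x=1 y=0 t=6 →W
[2] x=0 y=0 t=9 →W
[3] x=0 y=1 t=12 →N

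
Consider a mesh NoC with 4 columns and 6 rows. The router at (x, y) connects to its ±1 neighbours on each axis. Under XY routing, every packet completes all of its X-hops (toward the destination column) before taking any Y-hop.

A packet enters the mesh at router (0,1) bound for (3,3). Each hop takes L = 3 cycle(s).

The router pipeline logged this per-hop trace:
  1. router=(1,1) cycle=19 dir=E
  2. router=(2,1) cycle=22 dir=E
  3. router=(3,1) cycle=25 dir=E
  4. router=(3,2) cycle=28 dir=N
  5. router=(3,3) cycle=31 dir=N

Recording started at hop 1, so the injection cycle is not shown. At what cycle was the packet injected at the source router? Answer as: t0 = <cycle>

t0 = 16

The first recorded entry is hop 1 at cycle 19.
Therefore t0 = 19 − L = 16.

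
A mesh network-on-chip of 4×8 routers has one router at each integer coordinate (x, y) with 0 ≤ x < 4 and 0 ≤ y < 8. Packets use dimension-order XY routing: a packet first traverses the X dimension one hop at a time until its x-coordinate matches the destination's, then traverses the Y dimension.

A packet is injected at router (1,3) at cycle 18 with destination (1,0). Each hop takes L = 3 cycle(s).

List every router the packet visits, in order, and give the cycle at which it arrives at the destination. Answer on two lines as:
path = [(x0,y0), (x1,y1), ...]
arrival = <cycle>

[0] x=1 y=3 t=18
[1] x=1 y=2 t=21 →S
[2] x=1 y=1 t=24 →S
[3] x=1 y=0 t=27 →S

path = [(1,3), (1,2), (1,1), (1,0)]
arrival = 27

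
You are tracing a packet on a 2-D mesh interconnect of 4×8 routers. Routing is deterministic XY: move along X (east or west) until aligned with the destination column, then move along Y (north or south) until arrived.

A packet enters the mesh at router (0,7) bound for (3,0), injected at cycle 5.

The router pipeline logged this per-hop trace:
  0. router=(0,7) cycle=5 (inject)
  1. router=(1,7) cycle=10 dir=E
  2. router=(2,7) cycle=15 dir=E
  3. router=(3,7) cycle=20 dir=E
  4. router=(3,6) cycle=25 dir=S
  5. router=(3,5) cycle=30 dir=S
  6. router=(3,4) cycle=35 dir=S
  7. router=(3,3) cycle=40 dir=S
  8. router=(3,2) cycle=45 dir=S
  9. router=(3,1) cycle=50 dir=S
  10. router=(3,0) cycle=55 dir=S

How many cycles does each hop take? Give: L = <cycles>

cyc[1] − cyc[0] = 10 − 5 = 5.
One hop costs L cycles, so L = 5.

L = 5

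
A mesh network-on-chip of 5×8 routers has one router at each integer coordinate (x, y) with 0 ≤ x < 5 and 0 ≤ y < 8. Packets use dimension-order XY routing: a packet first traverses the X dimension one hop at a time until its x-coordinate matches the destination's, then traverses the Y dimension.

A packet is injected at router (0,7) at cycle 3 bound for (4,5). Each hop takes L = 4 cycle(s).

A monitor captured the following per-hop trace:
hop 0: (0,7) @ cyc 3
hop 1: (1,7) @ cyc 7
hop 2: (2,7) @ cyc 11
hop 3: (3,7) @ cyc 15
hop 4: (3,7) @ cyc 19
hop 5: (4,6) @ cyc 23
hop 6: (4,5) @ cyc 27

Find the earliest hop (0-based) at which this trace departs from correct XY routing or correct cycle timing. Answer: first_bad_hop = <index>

[1] (+1,+0) / 4c ⇒ ok
[2] (+1,+0) / 4c ⇒ ok
[3] (+1,+0) / 4c ⇒ ok
[4] (+0,+0) / 4c ⇒ BAD: non-unit step

first_bad_hop = 4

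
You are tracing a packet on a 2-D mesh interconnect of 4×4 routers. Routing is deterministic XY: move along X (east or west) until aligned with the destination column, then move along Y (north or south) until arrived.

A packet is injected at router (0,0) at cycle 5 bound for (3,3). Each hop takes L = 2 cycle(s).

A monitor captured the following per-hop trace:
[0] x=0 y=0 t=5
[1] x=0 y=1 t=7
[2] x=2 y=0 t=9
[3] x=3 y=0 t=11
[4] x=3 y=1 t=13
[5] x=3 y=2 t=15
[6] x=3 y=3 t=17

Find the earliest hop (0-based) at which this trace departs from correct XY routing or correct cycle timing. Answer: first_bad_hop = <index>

first_bad_hop = 1

check 1→ d=(0,1) cyc+2: BAD: Y-move but x=0≠3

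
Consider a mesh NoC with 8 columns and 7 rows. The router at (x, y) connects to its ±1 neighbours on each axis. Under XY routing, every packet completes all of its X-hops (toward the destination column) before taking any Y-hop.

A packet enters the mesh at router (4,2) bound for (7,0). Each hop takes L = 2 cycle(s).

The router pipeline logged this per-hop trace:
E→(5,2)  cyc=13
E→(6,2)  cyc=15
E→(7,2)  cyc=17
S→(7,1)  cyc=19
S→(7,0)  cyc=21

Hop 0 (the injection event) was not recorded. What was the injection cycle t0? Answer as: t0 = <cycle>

t0 = 11

Hop 1 reached at cycle 13; hop k is at t0 + k·L.
t0 = cyc[1] − L = 13 − 2 = 11.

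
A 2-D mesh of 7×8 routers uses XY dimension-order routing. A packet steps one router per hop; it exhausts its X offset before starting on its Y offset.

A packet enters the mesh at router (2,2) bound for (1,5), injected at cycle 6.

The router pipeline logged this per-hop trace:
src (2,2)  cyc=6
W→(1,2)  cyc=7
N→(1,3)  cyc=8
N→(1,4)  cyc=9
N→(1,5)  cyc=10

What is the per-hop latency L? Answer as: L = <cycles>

L = 1

Between hops 0 and 1 the cycle counter advances 7 − 6 = 1.
Each hop adds L, hence L = 1.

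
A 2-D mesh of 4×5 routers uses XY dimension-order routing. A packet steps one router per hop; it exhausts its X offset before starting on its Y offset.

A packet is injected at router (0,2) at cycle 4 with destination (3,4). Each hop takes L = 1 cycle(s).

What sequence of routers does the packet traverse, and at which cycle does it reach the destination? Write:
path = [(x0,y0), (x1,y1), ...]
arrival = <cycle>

path = [(0,2), (1,2), (2,2), (3,2), (3,3), (3,4)]
arrival = 9

[0] x=0 y=2 t=4
[1] x=1 y=2 t=5 →E
[2] x=2 y=2 t=6 →E
[3] x=3 y=2 t=7 →E
[4] x=3 y=3 t=8 →N
[5] x=3 y=4 t=9 →N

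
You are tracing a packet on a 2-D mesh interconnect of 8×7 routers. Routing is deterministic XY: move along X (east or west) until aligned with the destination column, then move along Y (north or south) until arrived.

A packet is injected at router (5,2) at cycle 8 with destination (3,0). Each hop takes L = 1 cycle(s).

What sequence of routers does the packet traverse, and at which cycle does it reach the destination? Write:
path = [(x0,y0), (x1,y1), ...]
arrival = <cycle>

path = [(5,2), (4,2), (3,2), (3,1), (3,0)]
arrival = 12

[0] x=5 y=2 t=8
[1] x=4 y=2 t=9 →W
[2] x=3 y=2 t=10 →W
[3] x=3 y=1 t=11 →S
[4] x=3 y=0 t=12 →S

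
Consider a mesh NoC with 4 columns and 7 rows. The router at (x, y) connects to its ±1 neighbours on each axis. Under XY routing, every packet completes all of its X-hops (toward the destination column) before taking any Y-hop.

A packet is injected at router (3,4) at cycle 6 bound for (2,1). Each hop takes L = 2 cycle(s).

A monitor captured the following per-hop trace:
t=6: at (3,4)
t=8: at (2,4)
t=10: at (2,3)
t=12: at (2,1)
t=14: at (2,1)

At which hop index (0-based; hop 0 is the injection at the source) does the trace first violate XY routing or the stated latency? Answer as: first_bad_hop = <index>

first_bad_hop = 3

  1: Δx=-1 Δy=+0 Δt=2 [ok]
  2: Δx=+0 Δy=-1 Δt=2 [ok]
  3: Δx=+0 Δy=-2 Δt=2 [BAD: non-unit step]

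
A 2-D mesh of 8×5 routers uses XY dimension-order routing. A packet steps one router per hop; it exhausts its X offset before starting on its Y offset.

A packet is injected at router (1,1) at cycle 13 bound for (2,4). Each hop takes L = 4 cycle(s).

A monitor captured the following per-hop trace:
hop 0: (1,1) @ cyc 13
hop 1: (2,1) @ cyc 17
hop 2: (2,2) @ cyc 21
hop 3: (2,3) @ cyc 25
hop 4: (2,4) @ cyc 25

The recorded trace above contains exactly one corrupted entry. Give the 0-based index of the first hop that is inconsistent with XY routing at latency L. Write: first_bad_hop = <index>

  1: Δx=+1 Δy=+0 Δt=4 [ok]
  2: Δx=+0 Δy=+1 Δt=4 [ok]
  3: Δx=+0 Δy=+1 Δt=4 [ok]
  4: Δx=+0 Δy=+1 Δt=0 [BAD: Δcyc=0≠L]

first_bad_hop = 4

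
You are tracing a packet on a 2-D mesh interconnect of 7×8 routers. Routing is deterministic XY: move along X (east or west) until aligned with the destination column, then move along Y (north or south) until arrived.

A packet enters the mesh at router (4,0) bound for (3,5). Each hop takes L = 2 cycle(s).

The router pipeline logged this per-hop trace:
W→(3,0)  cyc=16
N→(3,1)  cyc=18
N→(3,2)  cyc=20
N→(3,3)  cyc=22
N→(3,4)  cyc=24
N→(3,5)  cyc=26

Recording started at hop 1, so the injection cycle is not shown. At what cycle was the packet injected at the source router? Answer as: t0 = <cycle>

Hop 1 reached at cycle 16; hop k is at t0 + k·L.
Subtract one hop: t0 = 16 − 2 = 14.

t0 = 14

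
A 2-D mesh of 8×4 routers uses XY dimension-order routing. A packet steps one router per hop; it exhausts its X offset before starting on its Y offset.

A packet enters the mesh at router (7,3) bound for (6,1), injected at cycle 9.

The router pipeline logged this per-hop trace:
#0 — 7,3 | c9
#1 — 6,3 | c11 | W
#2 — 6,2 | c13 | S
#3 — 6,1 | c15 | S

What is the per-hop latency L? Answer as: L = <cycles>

Between hops 0 and 1 the cycle counter advances 11 − 9 = 2.
Per-hop latency L = Δcyc = 2.

L = 2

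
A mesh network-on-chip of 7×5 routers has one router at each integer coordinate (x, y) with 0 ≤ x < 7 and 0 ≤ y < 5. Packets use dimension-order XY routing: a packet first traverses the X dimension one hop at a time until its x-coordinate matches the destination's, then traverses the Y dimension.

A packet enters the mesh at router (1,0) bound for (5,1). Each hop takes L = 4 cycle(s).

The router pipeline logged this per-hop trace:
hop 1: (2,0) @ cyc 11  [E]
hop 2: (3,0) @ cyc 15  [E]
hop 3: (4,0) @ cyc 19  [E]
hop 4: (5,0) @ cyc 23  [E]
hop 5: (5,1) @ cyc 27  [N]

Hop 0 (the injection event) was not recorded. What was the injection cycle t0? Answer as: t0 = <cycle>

At hop 1 the cycle is 11; in general cyc_k = t0 + kL.
Subtract one hop: t0 = 11 − 4 = 7.

t0 = 7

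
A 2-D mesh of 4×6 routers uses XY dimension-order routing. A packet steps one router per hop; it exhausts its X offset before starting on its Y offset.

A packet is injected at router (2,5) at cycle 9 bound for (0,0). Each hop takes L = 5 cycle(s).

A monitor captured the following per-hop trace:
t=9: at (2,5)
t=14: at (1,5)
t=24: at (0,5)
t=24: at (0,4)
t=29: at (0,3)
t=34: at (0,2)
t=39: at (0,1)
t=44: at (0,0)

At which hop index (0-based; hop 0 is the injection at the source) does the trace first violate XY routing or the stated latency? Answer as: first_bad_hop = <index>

first_bad_hop = 2

hop 1: step (-1,+0), +5 cyc — ok
hop 2: step (-1,+0), +10 cyc — BAD: Δcyc=10≠L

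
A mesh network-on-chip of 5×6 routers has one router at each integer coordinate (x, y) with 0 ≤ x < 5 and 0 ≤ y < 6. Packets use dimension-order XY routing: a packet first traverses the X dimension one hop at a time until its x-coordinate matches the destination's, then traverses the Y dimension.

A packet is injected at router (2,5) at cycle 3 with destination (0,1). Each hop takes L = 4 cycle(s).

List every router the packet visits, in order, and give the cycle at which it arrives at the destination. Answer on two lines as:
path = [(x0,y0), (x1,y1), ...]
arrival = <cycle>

path = [(2,5), (1,5), (0,5), (0,4), (0,3), (0,2), (0,1)]
arrival = 27

t=3: at (2,5)
t=7: at (1,5) after W
t=11: at (0,5) after W
t=15: at (0,4) after S
t=19: at (0,3) after S
t=23: at (0,2) after S
t=27: at (0,1) after S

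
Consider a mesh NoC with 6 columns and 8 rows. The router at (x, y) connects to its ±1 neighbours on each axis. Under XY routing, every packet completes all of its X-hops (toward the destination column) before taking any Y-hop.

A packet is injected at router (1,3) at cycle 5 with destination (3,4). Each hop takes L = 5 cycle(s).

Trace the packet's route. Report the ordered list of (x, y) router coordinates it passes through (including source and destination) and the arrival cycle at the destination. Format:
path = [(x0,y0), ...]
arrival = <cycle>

path = [(1,3), (2,3), (3,3), (3,4)]
arrival = 20

#0 — 1,3 | c5
#1 — 2,3 | c10 | E
#2 — 3,3 | c15 | E
#3 — 3,4 | c20 | N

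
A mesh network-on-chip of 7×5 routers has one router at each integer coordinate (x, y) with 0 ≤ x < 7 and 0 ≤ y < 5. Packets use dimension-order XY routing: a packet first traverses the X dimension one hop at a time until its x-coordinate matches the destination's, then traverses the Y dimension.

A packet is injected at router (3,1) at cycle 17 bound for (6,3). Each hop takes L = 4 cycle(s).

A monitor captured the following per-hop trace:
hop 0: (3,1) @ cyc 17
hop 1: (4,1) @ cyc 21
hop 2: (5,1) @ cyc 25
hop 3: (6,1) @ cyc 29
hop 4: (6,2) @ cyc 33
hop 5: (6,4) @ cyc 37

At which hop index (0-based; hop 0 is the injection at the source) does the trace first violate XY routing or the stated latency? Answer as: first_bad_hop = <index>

first_bad_hop = 5

  1: Δx=+1 Δy=+0 Δt=4 [ok]
  2: Δx=+1 Δy=+0 Δt=4 [ok]
  3: Δx=+1 Δy=+0 Δt=4 [ok]
  4: Δx=+0 Δy=+1 Δt=4 [ok]
  5: Δx=+0 Δy=+2 Δt=4 [BAD: non-unit step]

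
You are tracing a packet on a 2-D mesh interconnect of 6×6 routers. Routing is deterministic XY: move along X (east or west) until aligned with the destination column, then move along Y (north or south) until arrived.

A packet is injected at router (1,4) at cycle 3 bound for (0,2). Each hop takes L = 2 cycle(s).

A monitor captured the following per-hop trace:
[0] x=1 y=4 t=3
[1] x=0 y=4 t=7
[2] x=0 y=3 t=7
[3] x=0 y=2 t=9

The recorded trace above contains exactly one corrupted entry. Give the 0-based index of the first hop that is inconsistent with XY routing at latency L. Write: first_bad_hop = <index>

[1] (-1,+0) / 4c ⇒ BAD: Δcyc=4≠L

first_bad_hop = 1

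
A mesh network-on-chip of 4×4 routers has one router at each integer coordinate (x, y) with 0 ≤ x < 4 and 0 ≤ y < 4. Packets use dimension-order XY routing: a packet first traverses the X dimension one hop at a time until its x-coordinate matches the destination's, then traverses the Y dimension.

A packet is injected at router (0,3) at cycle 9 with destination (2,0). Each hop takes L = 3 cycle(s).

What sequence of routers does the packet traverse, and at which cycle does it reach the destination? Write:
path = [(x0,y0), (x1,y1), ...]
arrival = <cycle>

path = [(0,3), (1,3), (2,3), (2,2), (2,1), (2,0)]
arrival = 24

src (0,3)  cyc=9
E→(1,3)  cyc=12
E→(2,3)  cyc=15
S→(2,2)  cyc=18
S→(2,1)  cyc=21
S→(2,0)  cyc=24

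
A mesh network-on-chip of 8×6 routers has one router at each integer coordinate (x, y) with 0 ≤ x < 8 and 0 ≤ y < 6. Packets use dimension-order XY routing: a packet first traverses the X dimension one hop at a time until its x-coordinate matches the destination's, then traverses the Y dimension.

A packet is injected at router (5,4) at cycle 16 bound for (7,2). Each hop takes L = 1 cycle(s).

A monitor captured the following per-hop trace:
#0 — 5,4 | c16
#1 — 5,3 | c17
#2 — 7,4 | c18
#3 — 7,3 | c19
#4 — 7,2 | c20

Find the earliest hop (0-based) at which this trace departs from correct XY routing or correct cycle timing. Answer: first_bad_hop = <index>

  1: Δx=+0 Δy=-1 Δt=1 [BAD: Y-move but x=5≠7]

first_bad_hop = 1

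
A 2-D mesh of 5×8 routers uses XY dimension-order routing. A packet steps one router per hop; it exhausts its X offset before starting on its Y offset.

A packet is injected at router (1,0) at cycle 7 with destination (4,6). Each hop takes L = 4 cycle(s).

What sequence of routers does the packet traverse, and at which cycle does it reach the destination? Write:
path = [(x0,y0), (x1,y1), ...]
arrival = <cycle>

src (1,0)  cyc=7
E→(2,0)  cyc=11
E→(3,0)  cyc=15
E→(4,0)  cyc=19
N→(4,1)  cyc=23
N→(4,2)  cyc=27
N→(4,3)  cyc=31
N→(4,4)  cyc=35
N→(4,5)  cyc=39
N→(4,6)  cyc=43

path = [(1,0), (2,0), (3,0), (4,0), (4,1), (4,2), (4,3), (4,4), (4,5), (4,6)]
arrival = 43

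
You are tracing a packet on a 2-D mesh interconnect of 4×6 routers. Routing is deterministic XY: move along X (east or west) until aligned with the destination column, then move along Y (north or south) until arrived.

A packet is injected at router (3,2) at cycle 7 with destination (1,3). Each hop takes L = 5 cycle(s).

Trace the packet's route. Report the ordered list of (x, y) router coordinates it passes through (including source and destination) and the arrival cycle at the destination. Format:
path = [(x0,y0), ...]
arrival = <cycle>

path = [(3,2), (2,2), (1,2), (1,3)]
arrival = 22

src (3,2)  cyc=7
W→(2,2)  cyc=12
W→(1,2)  cyc=17
N→(1,3)  cyc=22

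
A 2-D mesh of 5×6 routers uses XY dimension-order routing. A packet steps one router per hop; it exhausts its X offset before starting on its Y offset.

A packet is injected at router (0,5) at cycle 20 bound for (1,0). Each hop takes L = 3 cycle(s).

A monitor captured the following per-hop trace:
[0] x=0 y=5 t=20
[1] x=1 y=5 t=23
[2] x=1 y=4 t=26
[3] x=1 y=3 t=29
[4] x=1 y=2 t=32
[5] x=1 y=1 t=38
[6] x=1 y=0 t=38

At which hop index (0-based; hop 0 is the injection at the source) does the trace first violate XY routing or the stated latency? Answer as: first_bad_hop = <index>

first_bad_hop = 5

check 1→ d=(1,0) cyc+3: ok
check 2→ d=(0,-1) cyc+3: ok
check 3→ d=(0,-1) cyc+3: ok
check 4→ d=(0,-1) cyc+3: ok
check 5→ d=(0,-1) cyc+6: BAD: Δcyc=6≠L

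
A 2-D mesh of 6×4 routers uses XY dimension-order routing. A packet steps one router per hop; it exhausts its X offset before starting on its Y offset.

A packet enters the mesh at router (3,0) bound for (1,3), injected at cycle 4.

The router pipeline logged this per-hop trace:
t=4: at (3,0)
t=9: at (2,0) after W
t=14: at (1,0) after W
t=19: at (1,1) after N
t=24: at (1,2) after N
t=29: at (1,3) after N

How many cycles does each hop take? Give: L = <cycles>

L = 5

cyc[1] − cyc[0] = 9 − 4 = 5.
That increment is L by definition: L = 5.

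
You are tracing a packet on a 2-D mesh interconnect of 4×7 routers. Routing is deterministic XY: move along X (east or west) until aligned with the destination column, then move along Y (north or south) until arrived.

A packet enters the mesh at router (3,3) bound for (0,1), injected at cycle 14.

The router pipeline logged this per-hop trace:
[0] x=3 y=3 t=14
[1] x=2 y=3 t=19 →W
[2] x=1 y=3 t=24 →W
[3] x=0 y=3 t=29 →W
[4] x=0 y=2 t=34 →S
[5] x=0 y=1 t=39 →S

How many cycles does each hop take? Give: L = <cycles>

L = 5

cyc[1] − cyc[0] = 19 − 14 = 5.
One hop costs L cycles, so L = 5.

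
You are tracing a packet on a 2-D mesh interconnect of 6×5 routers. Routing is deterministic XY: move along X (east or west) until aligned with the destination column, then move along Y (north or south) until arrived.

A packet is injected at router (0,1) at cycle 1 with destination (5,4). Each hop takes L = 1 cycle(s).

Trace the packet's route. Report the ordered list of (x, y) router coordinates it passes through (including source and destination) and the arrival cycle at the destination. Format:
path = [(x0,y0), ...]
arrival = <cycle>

path = [(0,1), (1,1), (2,1), (3,1), (4,1), (5,1), (5,2), (5,3), (5,4)]
arrival = 9

hop 0: (0,1) @ cyc 1
hop 1: (1,1) @ cyc 2  [E]
hop 2: (2,1) @ cyc 3  [E]
hop 3: (3,1) @ cyc 4  [E]
hop 4: (4,1) @ cyc 5  [E]
hop 5: (5,1) @ cyc 6  [E]
hop 6: (5,2) @ cyc 7  [N]
hop 7: (5,3) @ cyc 8  [N]
hop 8: (5,4) @ cyc 9  [N]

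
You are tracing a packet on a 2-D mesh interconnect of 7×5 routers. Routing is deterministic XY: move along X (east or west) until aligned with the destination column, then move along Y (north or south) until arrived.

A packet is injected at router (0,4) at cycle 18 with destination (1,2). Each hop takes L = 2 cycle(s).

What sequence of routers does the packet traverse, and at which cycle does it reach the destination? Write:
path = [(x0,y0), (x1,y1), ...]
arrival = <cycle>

path = [(0,4), (1,4), (1,3), (1,2)]
arrival = 24

  0. router=(0,4) cycle=18 (inject)
  1. router=(1,4) cycle=20 dir=E
  2. router=(1,3) cycle=22 dir=S
  3. router=(1,2) cycle=24 dir=S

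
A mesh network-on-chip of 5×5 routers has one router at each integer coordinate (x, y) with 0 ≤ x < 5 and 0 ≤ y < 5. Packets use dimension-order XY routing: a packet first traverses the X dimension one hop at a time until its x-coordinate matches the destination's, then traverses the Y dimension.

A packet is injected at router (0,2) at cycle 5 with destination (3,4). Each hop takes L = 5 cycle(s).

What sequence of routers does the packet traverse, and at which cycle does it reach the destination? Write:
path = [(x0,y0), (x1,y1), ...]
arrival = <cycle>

path = [(0,2), (1,2), (2,2), (3,2), (3,3), (3,4)]
arrival = 30

[0] x=0 y=2 t=5
[1] x=1 y=2 t=10 →E
[2] x=2 y=2 t=15 →E
[3] x=3 y=2 t=20 →E
[4] x=3 y=3 t=25 →N
[5] x=3 y=4 t=30 →N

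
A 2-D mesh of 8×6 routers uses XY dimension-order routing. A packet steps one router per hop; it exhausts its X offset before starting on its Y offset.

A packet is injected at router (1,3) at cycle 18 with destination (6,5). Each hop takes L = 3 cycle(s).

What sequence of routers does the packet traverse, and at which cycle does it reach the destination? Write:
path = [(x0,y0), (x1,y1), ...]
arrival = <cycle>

path = [(1,3), (2,3), (3,3), (4,3), (5,3), (6,3), (6,4), (6,5)]
arrival = 39

  0. router=(1,3) cycle=18 (inject)
  1. router=(2,3) cycle=21 dir=E
  2. router=(3,3) cycle=24 dir=E
  3. router=(4,3) cycle=27 dir=E
  4. router=(5,3) cycle=30 dir=E
  5. router=(6,3) cycle=33 dir=E
  6. router=(6,4) cycle=36 dir=N
  7. router=(6,5) cycle=39 dir=N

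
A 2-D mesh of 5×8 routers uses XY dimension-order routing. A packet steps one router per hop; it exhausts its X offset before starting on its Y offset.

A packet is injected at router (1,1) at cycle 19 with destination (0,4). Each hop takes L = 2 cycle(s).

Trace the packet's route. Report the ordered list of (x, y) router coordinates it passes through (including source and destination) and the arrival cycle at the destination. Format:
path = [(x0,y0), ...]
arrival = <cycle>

path = [(1,1), (0,1), (0,2), (0,3), (0,4)]
arrival = 27

[0] x=1 y=1 t=19
[1] x=0 y=1 t=21 →W
[2] x=0 y=2 t=23 →N
[3] x=0 y=3 t=25 →N
[4] x=0 y=4 t=27 →N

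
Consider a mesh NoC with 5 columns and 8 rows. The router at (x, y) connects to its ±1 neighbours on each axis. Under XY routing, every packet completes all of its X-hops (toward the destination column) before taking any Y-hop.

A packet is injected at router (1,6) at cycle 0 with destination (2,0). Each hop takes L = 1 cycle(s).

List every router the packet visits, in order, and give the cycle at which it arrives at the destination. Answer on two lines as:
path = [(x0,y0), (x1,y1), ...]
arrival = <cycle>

path = [(1,6), (2,6), (2,5), (2,4), (2,3), (2,2), (2,1), (2,0)]
arrival = 7

[0] x=1 y=6 t=0
[1] x=2 y=6 t=1 →E
[2] x=2 y=5 t=2 →S
[3] x=2 y=4 t=3 →S
[4] x=2 y=3 t=4 →S
[5] x=2 y=2 t=5 →S
[6] x=2 y=1 t=6 →S
[7] x=2 y=0 t=7 →S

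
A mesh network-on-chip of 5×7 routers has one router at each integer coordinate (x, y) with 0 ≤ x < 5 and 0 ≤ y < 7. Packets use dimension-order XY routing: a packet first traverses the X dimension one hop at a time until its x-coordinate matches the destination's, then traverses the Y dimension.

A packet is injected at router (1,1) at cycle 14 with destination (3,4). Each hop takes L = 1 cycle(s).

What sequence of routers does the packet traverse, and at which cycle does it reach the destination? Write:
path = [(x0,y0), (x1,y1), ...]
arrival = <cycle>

path = [(1,1), (2,1), (3,1), (3,2), (3,3), (3,4)]
arrival = 19

  0. router=(1,1) cycle=14 (inject)
  1. router=(2,1) cycle=15 dir=E
  2. router=(3,1) cycle=16 dir=E
  3. router=(3,2) cycle=17 dir=N
  4. router=(3,3) cycle=18 dir=N
  5. router=(3,4) cycle=19 dir=N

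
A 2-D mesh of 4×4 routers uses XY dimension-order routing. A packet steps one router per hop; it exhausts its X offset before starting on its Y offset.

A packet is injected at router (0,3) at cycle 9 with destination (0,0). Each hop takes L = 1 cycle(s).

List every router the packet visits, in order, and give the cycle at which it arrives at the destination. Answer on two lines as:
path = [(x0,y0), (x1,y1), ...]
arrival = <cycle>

path = [(0,3), (0,2), (0,1), (0,0)]
arrival = 12

src (0,3)  cyc=9
S→(0,2)  cyc=10
S→(0,1)  cyc=11
S→(0,0)  cyc=12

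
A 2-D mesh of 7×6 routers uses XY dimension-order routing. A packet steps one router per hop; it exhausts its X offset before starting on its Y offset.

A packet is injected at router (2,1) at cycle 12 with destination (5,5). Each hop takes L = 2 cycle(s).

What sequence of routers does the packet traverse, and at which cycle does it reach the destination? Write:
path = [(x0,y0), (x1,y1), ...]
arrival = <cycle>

path = [(2,1), (3,1), (4,1), (5,1), (5,2), (5,3), (5,4), (5,5)]
arrival = 26

t=12: at (2,1)
t=14: at (3,1) after E
t=16: at (4,1) after E
t=18: at (5,1) after E
t=20: at (5,2) after N
t=22: at (5,3) after N
t=24: at (5,4) after N
t=26: at (5,5) after N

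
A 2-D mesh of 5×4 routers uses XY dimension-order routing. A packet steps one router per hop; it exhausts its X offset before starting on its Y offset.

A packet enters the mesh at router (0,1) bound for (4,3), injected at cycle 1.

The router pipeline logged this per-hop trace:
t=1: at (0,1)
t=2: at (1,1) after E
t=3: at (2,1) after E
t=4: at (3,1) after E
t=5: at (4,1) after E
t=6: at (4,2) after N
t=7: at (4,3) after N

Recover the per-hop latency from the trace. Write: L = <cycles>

L = 1

Between hops 0 and 1 the cycle counter advances 2 − 1 = 1.
One hop costs L cycles, so L = 1.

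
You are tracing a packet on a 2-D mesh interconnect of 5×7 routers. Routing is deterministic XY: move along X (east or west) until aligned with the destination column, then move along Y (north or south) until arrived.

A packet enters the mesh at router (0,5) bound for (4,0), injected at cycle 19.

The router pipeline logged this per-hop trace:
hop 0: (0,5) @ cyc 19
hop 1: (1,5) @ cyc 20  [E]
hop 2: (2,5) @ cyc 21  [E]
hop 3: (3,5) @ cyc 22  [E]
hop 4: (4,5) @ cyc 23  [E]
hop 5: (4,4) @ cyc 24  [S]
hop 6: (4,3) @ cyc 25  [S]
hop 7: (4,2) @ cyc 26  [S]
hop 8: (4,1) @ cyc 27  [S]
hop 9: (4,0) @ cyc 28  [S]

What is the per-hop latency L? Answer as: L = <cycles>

Between hops 0 and 1 the cycle counter advances 20 − 19 = 1.
One hop costs L cycles, so L = 1.

L = 1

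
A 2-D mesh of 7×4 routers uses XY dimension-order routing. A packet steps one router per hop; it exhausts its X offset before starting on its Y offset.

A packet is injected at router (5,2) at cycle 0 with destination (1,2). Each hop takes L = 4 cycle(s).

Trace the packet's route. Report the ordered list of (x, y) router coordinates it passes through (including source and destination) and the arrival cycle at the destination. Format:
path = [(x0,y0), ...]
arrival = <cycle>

path = [(5,2), (4,2), (3,2), (2,2), (1,2)]
arrival = 16

#0 — 5,2 | c0
#1 — 4,2 | c4 | W
#2 — 3,2 | c8 | W
#3 — 2,2 | c12 | W
#4 — 1,2 | c16 | W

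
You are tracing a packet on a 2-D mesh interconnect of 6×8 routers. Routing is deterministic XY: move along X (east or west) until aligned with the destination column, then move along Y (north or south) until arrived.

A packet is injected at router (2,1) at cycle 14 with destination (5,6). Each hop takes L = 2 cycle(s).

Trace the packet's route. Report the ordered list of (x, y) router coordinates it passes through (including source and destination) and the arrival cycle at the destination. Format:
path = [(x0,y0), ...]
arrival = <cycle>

  0. router=(2,1) cycle=14 (inject)
  1. router=(3,1) cycle=16 dir=E
  2. router=(4,1) cycle=18 dir=E
  3. router=(5,1) cycle=20 dir=E
  4. router=(5,2) cycle=22 dir=N
  5. router=(5,3) cycle=24 dir=N
  6. router=(5,4) cycle=26 dir=N
  7. router=(5,5) cycle=28 dir=N
  8. router=(5,6) cycle=30 dir=N

path = [(2,1), (3,1), (4,1), (5,1), (5,2), (5,3), (5,4), (5,5), (5,6)]
arrival = 30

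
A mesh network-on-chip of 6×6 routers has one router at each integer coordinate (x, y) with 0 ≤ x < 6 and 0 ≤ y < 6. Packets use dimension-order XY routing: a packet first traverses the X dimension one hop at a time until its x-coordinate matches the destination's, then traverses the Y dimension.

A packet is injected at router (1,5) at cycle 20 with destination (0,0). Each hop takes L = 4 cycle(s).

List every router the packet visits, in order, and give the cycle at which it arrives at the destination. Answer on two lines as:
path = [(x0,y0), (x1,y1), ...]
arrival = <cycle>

path = [(1,5), (0,5), (0,4), (0,3), (0,2), (0,1), (0,0)]
arrival = 44

[0] x=1 y=5 t=20
[1] x=0 y=5 t=24 →W
[2] x=0 y=4 t=28 →S
[3] x=0 y=3 t=32 →S
[4] x=0 y=2 t=36 →S
[5] x=0 y=1 t=40 →S
[6] x=0 y=0 t=44 →S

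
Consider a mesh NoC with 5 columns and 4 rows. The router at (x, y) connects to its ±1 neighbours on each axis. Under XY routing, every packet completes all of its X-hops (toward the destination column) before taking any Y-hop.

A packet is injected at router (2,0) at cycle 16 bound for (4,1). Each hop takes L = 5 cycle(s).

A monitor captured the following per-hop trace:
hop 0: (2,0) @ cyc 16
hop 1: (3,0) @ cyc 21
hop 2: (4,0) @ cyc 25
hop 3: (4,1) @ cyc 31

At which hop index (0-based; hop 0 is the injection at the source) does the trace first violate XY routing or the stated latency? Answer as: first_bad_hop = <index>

[1] (+1,+0) / 5c ⇒ ok
[2] (+1,+0) / 4c ⇒ BAD: Δcyc=4≠L

first_bad_hop = 2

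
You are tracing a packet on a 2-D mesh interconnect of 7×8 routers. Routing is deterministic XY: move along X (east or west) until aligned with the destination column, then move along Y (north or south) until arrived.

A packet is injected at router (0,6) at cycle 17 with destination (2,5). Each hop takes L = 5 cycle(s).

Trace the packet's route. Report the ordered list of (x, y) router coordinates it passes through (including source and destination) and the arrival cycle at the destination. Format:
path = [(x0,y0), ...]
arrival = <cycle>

path = [(0,6), (1,6), (2,6), (2,5)]
arrival = 32

src (0,6)  cyc=17
E→(1,6)  cyc=22
E→(2,6)  cyc=27
S→(2,5)  cyc=32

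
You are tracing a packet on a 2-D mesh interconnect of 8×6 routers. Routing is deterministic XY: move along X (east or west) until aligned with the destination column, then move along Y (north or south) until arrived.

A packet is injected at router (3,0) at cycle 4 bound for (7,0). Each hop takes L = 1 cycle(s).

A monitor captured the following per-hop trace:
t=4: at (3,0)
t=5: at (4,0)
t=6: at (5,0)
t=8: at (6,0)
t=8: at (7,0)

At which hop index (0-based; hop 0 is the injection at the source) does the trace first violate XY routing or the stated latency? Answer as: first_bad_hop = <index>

hop 1: step (+1,+0), +1 cyc — ok
hop 2: step (+1,+0), +1 cyc — ok
hop 3: step (+1,+0), +2 cyc — BAD: Δcyc=2≠L

first_bad_hop = 3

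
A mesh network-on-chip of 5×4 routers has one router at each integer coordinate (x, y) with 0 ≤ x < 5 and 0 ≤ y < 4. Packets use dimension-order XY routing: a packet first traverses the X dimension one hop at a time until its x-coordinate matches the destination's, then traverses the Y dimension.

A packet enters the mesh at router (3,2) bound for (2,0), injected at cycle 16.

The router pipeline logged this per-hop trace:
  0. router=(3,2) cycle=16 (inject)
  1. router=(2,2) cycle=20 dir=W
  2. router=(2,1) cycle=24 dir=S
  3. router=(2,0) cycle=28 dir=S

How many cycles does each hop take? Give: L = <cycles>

cyc[1] − cyc[0] = 20 − 16 = 4.
That increment is L by definition: L = 4.

L = 4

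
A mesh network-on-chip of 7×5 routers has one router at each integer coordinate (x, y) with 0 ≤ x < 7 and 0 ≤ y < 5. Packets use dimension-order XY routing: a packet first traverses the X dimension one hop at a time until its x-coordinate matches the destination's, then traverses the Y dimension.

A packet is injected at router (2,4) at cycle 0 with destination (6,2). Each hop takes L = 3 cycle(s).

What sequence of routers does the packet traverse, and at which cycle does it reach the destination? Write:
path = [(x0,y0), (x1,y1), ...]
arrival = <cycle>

[0] x=2 y=4 t=0
[1] x=3 y=4 t=3 →E
[2] x=4 y=4 t=6 →E
[3] x=5 y=4 t=9 →E
[4] x=6 y=4 t=12 →E
[5] x=6 y=3 t=15 →S
[6] x=6 y=2 t=18 →S

path = [(2,4), (3,4), (4,4), (5,4), (6,4), (6,3), (6,2)]
arrival = 18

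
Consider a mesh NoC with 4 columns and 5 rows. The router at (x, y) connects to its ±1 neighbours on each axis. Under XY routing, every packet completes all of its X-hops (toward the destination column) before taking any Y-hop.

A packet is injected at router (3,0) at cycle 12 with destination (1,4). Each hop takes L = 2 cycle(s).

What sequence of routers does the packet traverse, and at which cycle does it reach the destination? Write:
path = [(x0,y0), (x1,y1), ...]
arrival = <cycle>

path = [(3,0), (2,0), (1,0), (1,1), (1,2), (1,3), (1,4)]
arrival = 24

[0] x=3 y=0 t=12
[1] x=2 y=0 t=14 →W
[2] x=1 y=0 t=16 →W
[3] x=1 y=1 t=18 →N
[4] x=1 y=2 t=20 →N
[5] x=1 y=3 t=22 →N
[6] x=1 y=4 t=24 →N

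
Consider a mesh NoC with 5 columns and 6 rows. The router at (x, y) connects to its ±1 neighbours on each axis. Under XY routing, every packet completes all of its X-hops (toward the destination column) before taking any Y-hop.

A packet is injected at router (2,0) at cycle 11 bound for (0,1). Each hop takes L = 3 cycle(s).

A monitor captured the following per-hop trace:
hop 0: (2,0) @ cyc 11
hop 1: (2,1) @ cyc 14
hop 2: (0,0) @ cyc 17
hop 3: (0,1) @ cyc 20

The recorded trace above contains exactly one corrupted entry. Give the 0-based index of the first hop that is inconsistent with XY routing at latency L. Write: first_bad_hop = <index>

check 1→ d=(0,1) cyc+3: BAD: Y-move but x=2≠0

first_bad_hop = 1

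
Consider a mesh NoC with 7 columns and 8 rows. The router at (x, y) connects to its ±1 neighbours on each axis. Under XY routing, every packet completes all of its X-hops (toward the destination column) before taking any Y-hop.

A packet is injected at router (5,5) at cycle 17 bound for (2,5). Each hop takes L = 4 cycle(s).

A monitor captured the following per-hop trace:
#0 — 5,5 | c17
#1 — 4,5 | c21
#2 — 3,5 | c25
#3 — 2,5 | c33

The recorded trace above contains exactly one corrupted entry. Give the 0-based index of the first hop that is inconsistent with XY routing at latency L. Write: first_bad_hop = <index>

hop 1: step (-1,+0), +4 cyc — ok
hop 2: step (-1,+0), +4 cyc — ok
hop 3: step (-1,+0), +8 cyc — BAD: Δcyc=8≠L

first_bad_hop = 3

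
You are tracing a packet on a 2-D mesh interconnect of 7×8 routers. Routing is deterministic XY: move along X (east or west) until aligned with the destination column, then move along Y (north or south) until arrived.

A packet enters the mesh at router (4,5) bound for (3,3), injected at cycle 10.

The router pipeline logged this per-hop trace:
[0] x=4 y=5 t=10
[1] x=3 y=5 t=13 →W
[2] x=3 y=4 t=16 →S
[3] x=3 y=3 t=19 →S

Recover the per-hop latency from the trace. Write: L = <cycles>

L = 3

Between hops 0 and 1 the cycle counter advances 13 − 10 = 3.
Each hop adds L, hence L = 3.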